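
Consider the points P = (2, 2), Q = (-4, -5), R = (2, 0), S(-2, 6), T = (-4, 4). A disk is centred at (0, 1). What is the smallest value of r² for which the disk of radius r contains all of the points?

52

The required radius is the distance from (0, 1) to the farthest point.
Squared distances: 5, 52, 5, 29, 25.
Maximum is 52, attained at Q.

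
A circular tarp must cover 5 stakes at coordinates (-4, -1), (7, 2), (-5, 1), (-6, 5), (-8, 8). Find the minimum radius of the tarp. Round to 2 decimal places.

The farthest pair is (7, 2)–(-8, 8) with squared distance 261. The circle on this segment as diameter has centre (-0.5, 5) and r² = 261/4 = 65.25.
Check (-4, -1): distance² to centre = 48.25 ≤ 65.25, so it lies inside.
All remaining points lie in this disk, and no smaller disk contains both endpoints, so this is the minimum enclosing circle.
r = √(65.25) ≈ 8.08.

8.08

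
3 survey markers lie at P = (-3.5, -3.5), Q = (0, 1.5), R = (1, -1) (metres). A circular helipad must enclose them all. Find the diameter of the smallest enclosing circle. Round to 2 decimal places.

Side lengths²: PQ² = 37.25, PR² = 26.5, QR² = 7.25.
Since PQ² = 37.25 ≥ 26.5 + 7.25 = 33.75, the angle opposite PQ is not acute, so the smallest enclosing circle has PQ as diameter.
Centre = midpoint of PQ = (-1.75, -1), r² = 37.25/4 = 9.3125.
Diameter = 2r = 2√(9.3125) ≈ 6.10.

6.10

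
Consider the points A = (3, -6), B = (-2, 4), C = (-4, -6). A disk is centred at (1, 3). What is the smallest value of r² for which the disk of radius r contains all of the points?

The required radius is the distance from (1, 3) to the farthest point.
Squared distances: 85, 10, 106.
Maximum is 106, attained at C.

106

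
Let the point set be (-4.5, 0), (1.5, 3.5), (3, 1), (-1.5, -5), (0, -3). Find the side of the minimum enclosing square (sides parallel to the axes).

8.5

The bounding box has width 7.5 and height 8.5.
An axis-aligned square enclosing the set must have side ≥ max(width, height).
So the minimum side is max(7.5, 8.5) = 8.5.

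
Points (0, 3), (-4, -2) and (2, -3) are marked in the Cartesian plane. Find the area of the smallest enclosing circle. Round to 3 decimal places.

41.227

Call the three points A, B, C in the order given.
Side lengths²: AB² = 41, AC² = 40, BC² = 37.
Since AB² = 41 < 40 + 37 = 77, the triangle is acute, so the smallest enclosing circle is the circumcircle.
Circumcentre = (-23/34, -19/34), r² = 7585/578.
Area = π·r² = π·7585/578 ≈ 41.227.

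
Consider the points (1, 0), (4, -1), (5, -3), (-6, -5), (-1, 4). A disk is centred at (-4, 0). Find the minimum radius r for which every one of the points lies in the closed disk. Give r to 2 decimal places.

9.49

The required radius is the distance from (-4, 0) to the farthest point.
Squared distances: 25, 65, 90, 29, 25.
Maximum is 90, attained at (5, -3).
r = √90 ≈ 9.49.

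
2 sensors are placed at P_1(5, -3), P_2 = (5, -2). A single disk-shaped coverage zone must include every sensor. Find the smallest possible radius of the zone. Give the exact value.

The smallest circle enclosing two points has them as diameter endpoints.
Centre = midpoint = (5, -2.5); r² = |P_1P_2|²/4 = 1/4 = 0.25.
r = √(0.25) = 0.5.

0.5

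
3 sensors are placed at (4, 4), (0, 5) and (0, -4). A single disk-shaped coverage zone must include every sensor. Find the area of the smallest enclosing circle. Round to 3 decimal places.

66.759

Call the three points A, B, C in the order given.
Side lengths²: AB² = 17, AC² = 80, BC² = 81.
Since BC² = 81 < 80 + 17 = 97, the triangle is acute, so the smallest enclosing circle is the circumcircle.
Circumcentre = (1, 0.5), r² = 21.25.
Area = π·r² = π·21.25 ≈ 66.759.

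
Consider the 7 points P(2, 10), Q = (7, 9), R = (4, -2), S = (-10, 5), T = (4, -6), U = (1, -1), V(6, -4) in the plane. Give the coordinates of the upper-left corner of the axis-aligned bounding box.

x-range [-10, 7], y-range [-6, 10].
The upper-left corner is (-10, 10).

(-10, 10)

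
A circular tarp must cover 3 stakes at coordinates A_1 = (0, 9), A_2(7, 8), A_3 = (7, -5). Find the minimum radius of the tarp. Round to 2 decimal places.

7.83

Side lengths²: A_1A_2² = 50, A_1A_3² = 245, A_2A_3² = 169.
Since A_1A_3² = 245 ≥ 169 + 50 = 219, the angle opposite A_1A_3 is not acute, so the smallest enclosing circle has A_1A_3 as diameter.
Centre = midpoint of A_1A_3 = (3.5, 2), r² = 245/4 = 61.25.
r = √(61.25) ≈ 7.83.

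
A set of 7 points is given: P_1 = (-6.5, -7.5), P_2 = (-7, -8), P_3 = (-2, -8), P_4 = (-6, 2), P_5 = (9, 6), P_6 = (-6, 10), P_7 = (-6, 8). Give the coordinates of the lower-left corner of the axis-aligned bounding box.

x-range [-7, 9], y-range [-8, 10].
The lower-left corner is (-7, -8).

(-7, -8)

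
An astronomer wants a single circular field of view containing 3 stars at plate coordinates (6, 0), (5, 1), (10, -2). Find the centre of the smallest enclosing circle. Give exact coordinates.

Call the three points A, B, C in the order given.
Side lengths²: AB² = 2, AC² = 20, BC² = 34.
Since BC² = 34 ≥ 20 + 2 = 22, the angle opposite BC is not acute, so the smallest enclosing circle has BC as diameter.
Centre = midpoint of BC = (7.5, -0.5), r² = 34/4 = 8.5.
Centre = (7.5, -0.5).

(7.5, -0.5)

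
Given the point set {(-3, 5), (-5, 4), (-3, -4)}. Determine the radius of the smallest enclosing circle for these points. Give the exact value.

4.5

Call the three points A, B, C in the order given.
Side lengths²: AB² = 5, AC² = 81, BC² = 68.
Since AC² = 81 ≥ 68 + 5 = 73, the angle opposite AC is not acute, so the smallest enclosing circle has AC as diameter.
Centre = midpoint of AC = (-3, 0.5), r² = 81/4 = 20.25.
r = √(20.25) = 4.5.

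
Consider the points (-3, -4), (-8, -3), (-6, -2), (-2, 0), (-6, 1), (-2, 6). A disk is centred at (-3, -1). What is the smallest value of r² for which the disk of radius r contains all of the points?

The required radius is the distance from (-3, -1) to the farthest point.
Squared distances: 9, 29, 10, 2, 13, 50.
Maximum is 50, attained at (-2, 6).

50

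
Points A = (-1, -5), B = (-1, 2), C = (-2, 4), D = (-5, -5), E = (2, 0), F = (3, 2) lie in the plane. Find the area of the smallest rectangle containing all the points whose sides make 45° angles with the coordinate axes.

75

In coordinates u = x + y, v = x − y the rectangle is axis-aligned; the map (x,y)→(u,v) scales areas by 2.
u-values: -6, 1, 2, -10, 2, 5; range = 5 − (-10) = 15.
v-values: 4, -3, -6, 0, 2, 1; range = 4 − (-6) = 10.
Area = (15 × 10) / 2 = 75.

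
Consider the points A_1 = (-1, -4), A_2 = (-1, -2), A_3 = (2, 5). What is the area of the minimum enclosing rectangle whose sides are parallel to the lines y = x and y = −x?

In coordinates u = x + y, v = x − y the rectangle is axis-aligned; the map (x,y)→(u,v) scales areas by 2.
u-values: -5, -3, 7; range = 7 − (-5) = 12.
v-values: 3, 1, -3; range = 3 − (-3) = 6.
Area = (12 × 6) / 2 = 36.

36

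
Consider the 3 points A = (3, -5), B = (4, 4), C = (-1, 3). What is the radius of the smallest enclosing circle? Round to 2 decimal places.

4.69

Side lengths²: AB² = 82, AC² = 80, BC² = 26.
Since AB² = 82 < 80 + 26 = 106, the triangle is acute, so the smallest enclosing circle is the circumcircle.
Circumcentre = (25/11, -4/11), r² = 2665/121.
r = √(2665/121) ≈ 4.69.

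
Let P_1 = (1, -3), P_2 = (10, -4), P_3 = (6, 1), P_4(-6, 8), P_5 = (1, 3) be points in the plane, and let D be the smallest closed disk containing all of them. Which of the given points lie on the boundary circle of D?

P_2, P_4

The farthest pair is P_2–P_4 with squared distance 400. The circle on this segment as diameter has centre (2, 2) and r² = 400/4 = 100.
Check P_1: distance² to centre = 26 ≤ 100, so it lies inside.
All remaining points lie in this disk, and no smaller disk contains both endpoints, so this is the minimum enclosing circle.
The points at distance exactly r from the centre are P_2, P_4 — 2 points.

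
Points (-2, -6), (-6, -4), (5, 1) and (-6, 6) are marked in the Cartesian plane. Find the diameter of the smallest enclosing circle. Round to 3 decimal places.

13.509

The minimum enclosing circle is determined by three boundary points: (-2, -6), (5, 1), (-6, 6).
Their circumcentre is (-1.75, 0.75) with r² = 45.625.
The farthest remaining point (-6, -4) is at distance² 40.625 ≤ 45.625.
Diameter = 2r = 2√(45.625) ≈ 13.509.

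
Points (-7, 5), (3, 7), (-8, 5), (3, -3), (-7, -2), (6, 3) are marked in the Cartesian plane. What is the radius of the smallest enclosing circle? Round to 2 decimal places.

7.25

By Welzl's lemma the MEC is supported by two points (diametrically opposite) or three points (on a circumcircle).
The minimum enclosing circle is determined by three boundary points: (-8, 5), (-7, -2), (6, 3).
Their circumcentre is (-59/48, 115/48) with r² = 60625/1152.
The farthest remaining point (3, -3) is at distance² 54145/1152 ≤ 60625/1152.
r = √(60625/1152) ≈ 7.25.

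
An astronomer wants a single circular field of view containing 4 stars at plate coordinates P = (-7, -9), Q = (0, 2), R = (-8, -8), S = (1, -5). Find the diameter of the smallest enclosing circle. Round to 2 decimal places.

13.04

A smallest enclosing disk is always determined by at most three of the input points on its boundary.
The farthest pair is P–Q with squared distance 170. The circle on this segment as diameter has centre (-3.5, -3.5) and r² = 170/4 = 42.5.
Check R: distance² to centre = 40.5 ≤ 42.5, so it lies inside.
All remaining points lie in this disk, and no smaller disk contains both endpoints, so this is the minimum enclosing circle.
Diameter = 2r = 2√(42.5) ≈ 13.04.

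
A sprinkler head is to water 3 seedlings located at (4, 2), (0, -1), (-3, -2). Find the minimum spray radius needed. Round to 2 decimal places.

4.03

Call the three points A, B, C in the order given.
Side lengths²: AB² = 25, AC² = 65, BC² = 10.
Since AC² = 65 ≥ 25 + 10 = 35, the angle opposite AC is not acute, so the smallest enclosing circle has AC as diameter.
Centre = midpoint of AC = (0.5, 0), r² = 65/4 = 16.25.
r = √(16.25) ≈ 4.03.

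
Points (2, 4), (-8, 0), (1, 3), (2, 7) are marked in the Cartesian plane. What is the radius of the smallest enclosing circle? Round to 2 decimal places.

The farthest pair is (-8, 0)–(2, 7) with squared distance 149. The circle on this segment as diameter has centre (-3, 3.5) and r² = 149/4 = 37.25.
Check (2, 4): distance² to centre = 25.25 ≤ 37.25, so it lies inside.
All remaining points lie in this disk, and no smaller disk contains both endpoints, so this is the minimum enclosing circle.
r = √(37.25) ≈ 6.10.

6.10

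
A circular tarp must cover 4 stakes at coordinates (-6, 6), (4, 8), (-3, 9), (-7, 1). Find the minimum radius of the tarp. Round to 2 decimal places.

6.52

A smallest enclosing disk is always determined by at most three of the input points on its boundary.
The farthest pair is (4, 8)–(-7, 1) with squared distance 170. The circle on this segment as diameter has centre (-1.5, 4.5) and r² = 170/4 = 42.5.
Check (-6, 6): distance² to centre = 22.5 ≤ 42.5, so it lies inside.
All remaining points lie in this disk, and no smaller disk contains both endpoints, so this is the minimum enclosing circle.
r = √(42.5) ≈ 6.52.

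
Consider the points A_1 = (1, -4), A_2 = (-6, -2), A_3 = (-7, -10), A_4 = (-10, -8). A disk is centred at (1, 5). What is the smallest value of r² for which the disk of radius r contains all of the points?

290

The required radius is the distance from (1, 5) to the farthest point.
Squared distances: 81, 98, 289, 290.
Maximum is 290, attained at A_4.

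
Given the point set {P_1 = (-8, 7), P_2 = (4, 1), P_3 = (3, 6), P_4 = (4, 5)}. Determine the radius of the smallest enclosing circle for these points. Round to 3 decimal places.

6.708

The farthest pair is P_1–P_2 with squared distance 180. The circle on this segment as diameter has centre (-2, 4) and r² = 180/4 = 45.
Check P_3: distance² to centre = 29 ≤ 45, so it lies inside.
All remaining points lie in this disk, and no smaller disk contains both endpoints, so this is the minimum enclosing circle.
r = √45 ≈ 6.708.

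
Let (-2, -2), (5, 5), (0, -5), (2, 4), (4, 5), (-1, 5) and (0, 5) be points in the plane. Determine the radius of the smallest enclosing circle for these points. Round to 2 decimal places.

5.62

The minimum enclosing circle is determined by three boundary points: (5, 5), (0, -5), (-1, 5).
Their circumcentre is (2, 0.25) with r² = 31.5625.
The farthest remaining point (4, 5) is at distance² 26.5625 ≤ 31.5625.
r = √(31.5625) ≈ 5.62.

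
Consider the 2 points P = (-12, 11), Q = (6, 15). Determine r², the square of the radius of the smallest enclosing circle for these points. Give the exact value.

The smallest circle enclosing two points has them as diameter endpoints.
Centre = midpoint = (-3, 13); r² = |PQ|²/4 = 340/4 = 85.

85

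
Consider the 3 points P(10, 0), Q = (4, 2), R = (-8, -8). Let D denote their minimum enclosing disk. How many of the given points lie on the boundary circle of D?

2

Side lengths²: PQ² = 40, PR² = 388, QR² = 244.
Since PR² = 388 ≥ 244 + 40 = 284, the angle opposite PR is not acute, so the smallest enclosing circle has PR as diameter.
Centre = midpoint of PR = (1, -4), r² = 388/4 = 97.
The points at distance exactly r from the centre are P, R — 2 points.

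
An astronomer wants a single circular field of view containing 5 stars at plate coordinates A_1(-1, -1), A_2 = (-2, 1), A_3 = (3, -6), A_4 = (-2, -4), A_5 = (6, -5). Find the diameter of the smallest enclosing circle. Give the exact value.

10

A smallest enclosing disk is always determined by at most three of the input points on its boundary.
The farthest pair is A_2–A_5 with squared distance 100. The circle on this segment as diameter has centre (2, -2) and r² = 100/4 = 25.
Check A_1: distance² to centre = 10 ≤ 25, so it lies inside.
All remaining points lie in this disk, and no smaller disk contains both endpoints, so this is the minimum enclosing circle.
Diameter = 2r = 2√25 = 10.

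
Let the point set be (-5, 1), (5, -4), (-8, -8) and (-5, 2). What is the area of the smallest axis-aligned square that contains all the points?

The bounding box has width 13 and height 10.
An axis-aligned square enclosing the set must have side ≥ max(width, height).
So the minimum side is max(13, 10) = 13.
Area = 13² = 169.

169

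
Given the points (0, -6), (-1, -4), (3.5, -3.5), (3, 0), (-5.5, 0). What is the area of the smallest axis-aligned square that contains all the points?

The bounding box has width 9 and height 6.
An axis-aligned square enclosing the set must have side ≥ max(width, height).
So the minimum side is max(9, 6) = 9.
Area = 9² = 81.

81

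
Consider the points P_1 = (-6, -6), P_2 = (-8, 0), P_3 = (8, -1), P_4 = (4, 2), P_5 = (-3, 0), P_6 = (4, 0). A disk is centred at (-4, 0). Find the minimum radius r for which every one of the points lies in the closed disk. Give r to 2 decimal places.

12.04

The required radius is the distance from (-4, 0) to the farthest point.
Squared distances: 40, 16, 145, 68, 1, 64.
Maximum is 145, attained at P_3.
r = √145 ≈ 12.04.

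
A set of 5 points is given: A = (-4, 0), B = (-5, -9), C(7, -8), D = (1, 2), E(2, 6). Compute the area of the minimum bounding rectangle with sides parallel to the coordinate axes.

x ranges over [-5, 7], width 12.
y ranges over [-9, 6], height 15.
Area = 12 × 15 = 180.

180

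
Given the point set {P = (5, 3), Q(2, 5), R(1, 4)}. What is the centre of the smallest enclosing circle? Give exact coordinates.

Side lengths²: PQ² = 13, PR² = 17, QR² = 2.
Since PR² = 17 ≥ 13 + 2 = 15, the angle opposite PR is not acute, so the smallest enclosing circle has PR as diameter.
Centre = midpoint of PR = (3, 3.5), r² = 17/4 = 4.25.
Centre = (3, 3.5).

(3, 3.5)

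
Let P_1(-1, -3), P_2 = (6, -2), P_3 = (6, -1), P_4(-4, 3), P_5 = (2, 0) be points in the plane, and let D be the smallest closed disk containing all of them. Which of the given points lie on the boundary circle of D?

By Welzl's lemma the MEC is supported by two points (diametrically opposite) or three points (on a circumcircle).
The farthest pair is P_2–P_4 with squared distance 125. The circle on this segment as diameter has centre (1, 0.5) and r² = 125/4 = 31.25.
Check P_1: distance² to centre = 16.25 ≤ 31.25, so it lies inside.
All remaining points lie in this disk, and no smaller disk contains both endpoints, so this is the minimum enclosing circle.
The points at distance exactly r from the centre are P_2, P_4 — 2 points.

P_2, P_4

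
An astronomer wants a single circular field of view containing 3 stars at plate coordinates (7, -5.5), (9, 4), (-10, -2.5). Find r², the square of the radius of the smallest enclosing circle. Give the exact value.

100.8125

Call the three points A, B, C in the order given.
Side lengths²: AB² = 94.25, AC² = 298, BC² = 403.25.
Since BC² = 403.25 ≥ 298 + 94.25 = 392.25, the angle opposite BC is not acute, so the smallest enclosing circle has BC as diameter.
Centre = midpoint of BC = (-0.5, 0.75), r² = 403.25/4 = 100.8125.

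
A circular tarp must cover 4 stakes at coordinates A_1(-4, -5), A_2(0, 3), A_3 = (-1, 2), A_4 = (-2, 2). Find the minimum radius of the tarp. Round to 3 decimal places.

The farthest pair is A_1–A_2 with squared distance 80. The circle on this segment as diameter has centre (-2, -1) and r² = 80/4 = 20.
Check A_3: distance² to centre = 10 ≤ 20, so it lies inside.
All remaining points lie in this disk, and no smaller disk contains both endpoints, so this is the minimum enclosing circle.
r = √20 ≈ 4.472.

4.472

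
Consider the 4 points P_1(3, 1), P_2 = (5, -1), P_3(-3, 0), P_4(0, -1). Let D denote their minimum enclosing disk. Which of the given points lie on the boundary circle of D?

A smallest enclosing disk is always determined by at most three of the input points on its boundary.
The farthest pair is P_2–P_3 with squared distance 65. The circle on this segment as diameter has centre (1, -0.5) and r² = 65/4 = 16.25.
Check P_1: distance² to centre = 6.25 ≤ 16.25, so it lies inside.
All remaining points lie in this disk, and no smaller disk contains both endpoints, so this is the minimum enclosing circle.
The points at distance exactly r from the centre are P_2, P_3 — 2 points.

P_2, P_3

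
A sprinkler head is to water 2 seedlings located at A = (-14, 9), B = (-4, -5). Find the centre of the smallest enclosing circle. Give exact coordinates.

(-9, 2)

The smallest circle enclosing two points has them as diameter endpoints.
Centre = midpoint = (-9, 2); r² = |AB|²/4 = 296/4 = 74.
Centre = (-9, 2).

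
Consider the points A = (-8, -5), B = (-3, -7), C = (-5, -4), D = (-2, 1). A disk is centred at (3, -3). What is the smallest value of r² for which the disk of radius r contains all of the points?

The required radius is the distance from (3, -3) to the farthest point.
Squared distances: 125, 52, 65, 41.
Maximum is 125, attained at A.

125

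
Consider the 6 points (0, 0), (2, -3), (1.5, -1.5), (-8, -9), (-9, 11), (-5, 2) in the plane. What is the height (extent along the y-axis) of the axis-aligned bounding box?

max y = 11, min y = -9, so height = 20.

20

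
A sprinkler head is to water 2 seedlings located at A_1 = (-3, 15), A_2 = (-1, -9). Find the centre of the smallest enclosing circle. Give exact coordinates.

The smallest circle enclosing two points has them as diameter endpoints.
Centre = midpoint = (-2, 3); r² = |A_1A_2|²/4 = 580/4 = 145.
Centre = (-2, 3).

(-2, 3)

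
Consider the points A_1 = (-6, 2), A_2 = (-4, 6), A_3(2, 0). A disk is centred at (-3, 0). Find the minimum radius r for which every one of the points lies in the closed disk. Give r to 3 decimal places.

The required radius is the distance from (-3, 0) to the farthest point.
Squared distances: 13, 37, 25.
Maximum is 37, attained at A_2.
r = √37 ≈ 6.083.

6.083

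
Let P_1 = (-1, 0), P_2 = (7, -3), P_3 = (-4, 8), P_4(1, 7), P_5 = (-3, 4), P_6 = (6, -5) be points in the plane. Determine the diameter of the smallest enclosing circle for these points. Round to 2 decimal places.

16.40

By Welzl's lemma the MEC is supported by two points (diametrically opposite) or three points (on a circumcircle).
The farthest pair is P_3–P_6 with squared distance 269. The circle on this segment as diameter has centre (1, 1.5) and r² = 269/4 = 67.25.
Check P_1: distance² to centre = 6.25 ≤ 67.25, so it lies inside.
All remaining points lie in this disk, and no smaller disk contains both endpoints, so this is the minimum enclosing circle.
Diameter = 2r = 2√(67.25) ≈ 16.40.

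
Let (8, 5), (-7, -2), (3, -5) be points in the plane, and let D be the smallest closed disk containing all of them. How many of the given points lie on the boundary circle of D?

Call the three points A, B, C in the order given.
Side lengths²: AB² = 274, AC² = 125, BC² = 109.
Since AB² = 274 ≥ 125 + 109 = 234, the angle opposite AB is not acute, so the smallest enclosing circle has AB as diameter.
Centre = midpoint of AB = (0.5, 1.5), r² = 274/4 = 68.5.
The points at distance exactly r from the centre are (8, 5), (-7, -2) — 2 points.

2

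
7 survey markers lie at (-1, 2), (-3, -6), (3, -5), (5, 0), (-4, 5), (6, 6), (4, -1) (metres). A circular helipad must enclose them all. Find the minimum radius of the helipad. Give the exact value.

The minimum enclosing circle of a finite set is fixed by two of the points (as a diameter) or three (as a circumcircle).
The farthest pair is (-3, -6)–(6, 6) with squared distance 225. The circle on this segment as diameter has centre (1.5, 0) and r² = 225/4 = 56.25.
Check (-1, 2): distance² to centre = 10.25 ≤ 56.25, so it lies inside.
All remaining points lie in this disk, and no smaller disk contains both endpoints, so this is the minimum enclosing circle.
r = √(56.25) = 7.5.

7.5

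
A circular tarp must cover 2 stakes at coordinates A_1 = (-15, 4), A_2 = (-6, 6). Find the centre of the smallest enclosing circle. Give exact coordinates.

The smallest circle enclosing two points has them as diameter endpoints.
Centre = midpoint = (-10.5, 5); r² = |A_1A_2|²/4 = 85/4 = 21.25.
Centre = (-10.5, 5).

(-10.5, 5)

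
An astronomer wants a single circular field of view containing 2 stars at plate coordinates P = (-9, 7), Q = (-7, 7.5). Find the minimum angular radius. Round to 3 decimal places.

The smallest circle enclosing two points has them as diameter endpoints.
Centre = midpoint = (-8, 7.25); r² = |PQ|²/4 = 4.25/4 = 1.0625.
r = √(1.0625) ≈ 1.031.

1.031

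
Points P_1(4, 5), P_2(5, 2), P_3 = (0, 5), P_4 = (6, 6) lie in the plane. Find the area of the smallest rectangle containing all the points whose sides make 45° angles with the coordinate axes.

In coordinates u = x + y, v = x − y the rectangle is axis-aligned; the map (x,y)→(u,v) scales areas by 2.
u-values: 9, 7, 5, 12; range = 12 − 5 = 7.
v-values: -1, 3, -5, 0; range = 3 − (-5) = 8.
Area = (7 × 8) / 2 = 28.

28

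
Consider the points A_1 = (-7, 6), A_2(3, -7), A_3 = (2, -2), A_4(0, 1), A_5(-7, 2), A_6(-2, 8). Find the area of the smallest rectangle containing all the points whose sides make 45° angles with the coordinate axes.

In coordinates u = x + y, v = x − y the rectangle is axis-aligned; the map (x,y)→(u,v) scales areas by 2.
u-values: -1, -4, 0, 1, -5, 6; range = 6 − (-5) = 11.
v-values: -13, 10, 4, -1, -9, -10; range = 10 − (-13) = 23.
Area = (11 × 23) / 2 = 126.5.

126.5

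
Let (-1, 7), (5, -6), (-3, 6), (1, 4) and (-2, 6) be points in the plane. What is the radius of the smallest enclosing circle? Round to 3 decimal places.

The minimum enclosing circle is determined by three boundary points: (-1, 7), (5, -6), (-3, 6).
Their circumcentre is (1.1875, 0.125) with r² = 52.05078125.
The farthest remaining point (-2, 6) is at distance² 44.67578125 ≤ 52.05078125.
r = √(52.05078125) ≈ 7.215.

7.215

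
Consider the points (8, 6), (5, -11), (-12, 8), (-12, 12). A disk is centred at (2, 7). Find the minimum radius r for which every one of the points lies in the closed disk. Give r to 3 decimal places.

The required radius is the distance from (2, 7) to the farthest point.
Squared distances: 37, 333, 197, 221.
Maximum is 333, attained at (5, -11).
r = √333 ≈ 18.248.

18.248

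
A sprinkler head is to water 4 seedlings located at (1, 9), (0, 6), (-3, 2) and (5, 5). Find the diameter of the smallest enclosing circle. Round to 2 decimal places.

By Welzl's lemma the MEC is supported by two points (diametrically opposite) or three points (on a circumcircle).
The minimum enclosing circle is determined by three boundary points: (1, 9), (-3, 2), (5, 5).
Their circumcentre is (13/22, 101/22) with r² = 4745/242.
The farthest remaining point (0, 6) is at distance² 565/242 ≤ 4745/242.
Diameter = 2r = 2√(4745/242) ≈ 8.86.

8.86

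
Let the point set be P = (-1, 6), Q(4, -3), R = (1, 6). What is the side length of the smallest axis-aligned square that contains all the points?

The bounding box has width 5 and height 9.
An axis-aligned square enclosing the set must have side ≥ max(width, height).
So the minimum side is max(5, 9) = 9.

9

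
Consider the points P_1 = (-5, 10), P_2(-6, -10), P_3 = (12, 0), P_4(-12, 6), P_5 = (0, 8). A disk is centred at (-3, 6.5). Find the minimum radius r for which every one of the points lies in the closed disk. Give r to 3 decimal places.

The required radius is the distance from (-3, 6.5) to the farthest point.
Squared distances: 16.25, 281.25, 267.25, 81.25, 11.25.
Maximum is 281.25, attained at P_2.
r = √(281.25) ≈ 16.771.

16.771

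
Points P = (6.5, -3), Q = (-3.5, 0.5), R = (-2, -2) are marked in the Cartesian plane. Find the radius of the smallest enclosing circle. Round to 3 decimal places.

Side lengths²: PQ² = 112.25, PR² = 73.25, QR² = 8.5.
Since PQ² = 112.25 ≥ 73.25 + 8.5 = 81.75, the angle opposite PQ is not acute, so the smallest enclosing circle has PQ as diameter.
Centre = midpoint of PQ = (1.5, -1.25), r² = 112.25/4 = 28.0625.
r = √(28.0625) ≈ 5.297.

5.297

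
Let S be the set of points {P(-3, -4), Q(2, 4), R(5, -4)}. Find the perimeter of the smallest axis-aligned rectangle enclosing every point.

Width = max x − min x = 5 − (-3) = 8.
Height = max y − min y = 4 − (-4) = 8.
Perimeter = 2(8 + 8) = 32.

32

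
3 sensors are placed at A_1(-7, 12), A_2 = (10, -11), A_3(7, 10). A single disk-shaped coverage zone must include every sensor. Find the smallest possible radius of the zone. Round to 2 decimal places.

14.30

Side lengths²: A_1A_2² = 818, A_1A_3² = 200, A_2A_3² = 450.
Since A_1A_2² = 818 ≥ 450 + 200 = 650, the angle opposite A_1A_2 is not acute, so the smallest enclosing circle has A_1A_2 as diameter.
Centre = midpoint of A_1A_2 = (1.5, 0.5), r² = 818/4 = 204.5.
r = √(204.5) ≈ 14.30.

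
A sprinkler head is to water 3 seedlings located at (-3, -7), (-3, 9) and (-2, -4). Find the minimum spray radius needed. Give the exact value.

Call the three points A, B, C in the order given.
Side lengths²: AB² = 256, AC² = 10, BC² = 170.
Since AB² = 256 ≥ 170 + 10 = 180, the angle opposite AB is not acute, so the smallest enclosing circle has AB as diameter.
Centre = midpoint of AB = (-3, 1), r² = 256/4 = 64.
r = √64 = 8.

8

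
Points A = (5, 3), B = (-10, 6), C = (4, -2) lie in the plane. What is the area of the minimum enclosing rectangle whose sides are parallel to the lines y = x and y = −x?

In coordinates u = x + y, v = x − y the rectangle is axis-aligned; the map (x,y)→(u,v) scales areas by 2.
u-values: 8, -4, 2; range = 8 − (-4) = 12.
v-values: 2, -16, 6; range = 6 − (-16) = 22.
Area = (12 × 22) / 2 = 132.

132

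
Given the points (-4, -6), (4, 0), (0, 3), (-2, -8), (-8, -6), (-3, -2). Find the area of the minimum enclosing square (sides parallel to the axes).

The bounding box has width 12 and height 11.
An axis-aligned square enclosing the set must have side ≥ max(width, height).
So the minimum side is max(12, 11) = 12.
Area = 12² = 144.

144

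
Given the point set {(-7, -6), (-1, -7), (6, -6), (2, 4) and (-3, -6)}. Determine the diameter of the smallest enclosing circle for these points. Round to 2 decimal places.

The minimum enclosing circle is determined by three boundary points: (-7, -6), (6, -6), (2, 4).
Their circumcentre is (-0.5, -2.8) with r² = 52.49.
The farthest remaining point (-1, -7) is at distance² 17.89 ≤ 52.49.
Diameter = 2r = 2√(52.49) ≈ 14.49.

14.49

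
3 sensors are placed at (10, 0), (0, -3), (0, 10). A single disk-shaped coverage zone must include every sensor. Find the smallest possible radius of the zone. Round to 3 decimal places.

Call the three points A, B, C in the order given.
Side lengths²: AB² = 109, AC² = 200, BC² = 169.
Since AC² = 200 < 169 + 109 = 278, the triangle is acute, so the smallest enclosing circle is the circumcircle.
Circumcentre = (3.5, 3.5), r² = 54.5.
r = √(54.5) ≈ 7.382.

7.382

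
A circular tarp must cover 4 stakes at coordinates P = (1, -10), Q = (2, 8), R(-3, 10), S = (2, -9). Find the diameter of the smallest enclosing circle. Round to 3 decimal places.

A smallest enclosing disk is always determined by at most three of the input points on its boundary.
The farthest pair is P–R with squared distance 416. The circle on this segment as diameter has centre (-1, 0) and r² = 416/4 = 104.
Check Q: distance² to centre = 73 ≤ 104, so it lies inside.
All remaining points lie in this disk, and no smaller disk contains both endpoints, so this is the minimum enclosing circle.
Diameter = 2r = 2√104 ≈ 20.396.

20.396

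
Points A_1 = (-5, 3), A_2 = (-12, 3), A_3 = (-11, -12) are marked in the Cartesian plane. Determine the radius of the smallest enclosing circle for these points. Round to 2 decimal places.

8.10

Side lengths²: A_1A_2² = 49, A_1A_3² = 261, A_2A_3² = 226.
Since A_1A_3² = 261 < 226 + 49 = 275, the triangle is acute, so the smallest enclosing circle is the circumcircle.
Circumcentre = (-8.5, -4.3), r² = 65.54.
r = √(65.54) ≈ 8.10.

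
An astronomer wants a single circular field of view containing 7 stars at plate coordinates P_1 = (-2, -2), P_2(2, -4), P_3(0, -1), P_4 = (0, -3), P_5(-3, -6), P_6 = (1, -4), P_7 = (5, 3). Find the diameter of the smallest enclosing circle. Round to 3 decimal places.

12.042

By Welzl's lemma the MEC is supported by two points (diametrically opposite) or three points (on a circumcircle).
The farthest pair is P_5–P_7 with squared distance 145. The circle on this segment as diameter has centre (1, -1.5) and r² = 145/4 = 36.25.
Check P_1: distance² to centre = 9.25 ≤ 36.25, so it lies inside.
All remaining points lie in this disk, and no smaller disk contains both endpoints, so this is the minimum enclosing circle.
Diameter = 2r = 2√(36.25) ≈ 12.042.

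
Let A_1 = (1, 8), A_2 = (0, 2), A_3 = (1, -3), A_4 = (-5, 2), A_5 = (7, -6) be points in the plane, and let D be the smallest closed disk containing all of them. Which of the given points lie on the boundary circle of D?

A_1, A_4, A_5

The minimum enclosing circle is determined by three boundary points: A_1, A_4, A_5.
Their circumcentre is (2.6, 0.4) with r² = 60.32.
The farthest remaining point A_3 is at distance² 14.12 ≤ 60.32.
The points at distance exactly r from the centre are A_1, A_4, A_5 — 3 points.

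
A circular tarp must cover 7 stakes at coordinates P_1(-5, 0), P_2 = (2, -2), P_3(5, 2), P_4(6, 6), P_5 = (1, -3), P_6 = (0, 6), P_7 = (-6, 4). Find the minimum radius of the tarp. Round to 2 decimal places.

6.33

The minimum enclosing circle is determined by three boundary points: P_4, P_5, P_7.
Their circumcentre is (2/7, 23/7) with r² = 1961/49.
The farthest remaining point P_1 is at distance² 1898/49 ≤ 1961/49.
r = √(1961/49) ≈ 6.33.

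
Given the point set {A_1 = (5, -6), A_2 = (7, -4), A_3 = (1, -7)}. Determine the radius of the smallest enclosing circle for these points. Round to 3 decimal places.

3.354

Side lengths²: A_1A_2² = 8, A_1A_3² = 17, A_2A_3² = 45.
Since A_2A_3² = 45 ≥ 17 + 8 = 25, the angle opposite A_2A_3 is not acute, so the smallest enclosing circle has A_2A_3 as diameter.
Centre = midpoint of A_2A_3 = (4, -5.5), r² = 45/4 = 11.25.
r = √(11.25) ≈ 3.354.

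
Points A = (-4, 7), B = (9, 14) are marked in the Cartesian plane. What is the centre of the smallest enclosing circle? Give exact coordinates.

The smallest circle enclosing two points has them as diameter endpoints.
Centre = midpoint = (2.5, 10.5); r² = |AB|²/4 = 218/4 = 54.5.
Centre = (2.5, 10.5).

(2.5, 10.5)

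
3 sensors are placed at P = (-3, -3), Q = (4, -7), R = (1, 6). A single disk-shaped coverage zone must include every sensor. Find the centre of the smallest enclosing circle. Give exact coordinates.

Side lengths²: PQ² = 65, PR² = 97, QR² = 178.
Since QR² = 178 ≥ 97 + 65 = 162, the angle opposite QR is not acute, so the smallest enclosing circle has QR as diameter.
Centre = midpoint of QR = (2.5, -0.5), r² = 178/4 = 44.5.
Centre = (2.5, -0.5).

(2.5, -0.5)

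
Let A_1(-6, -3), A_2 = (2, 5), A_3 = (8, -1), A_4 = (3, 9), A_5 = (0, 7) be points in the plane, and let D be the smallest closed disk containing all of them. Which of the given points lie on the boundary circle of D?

A_1, A_3, A_4

The minimum enclosing circle is determined by three boundary points: A_1, A_3, A_4.
Their circumcentre is (0.5, 1.5) with r² = 62.5.
The farthest remaining point A_5 is at distance² 30.5 ≤ 62.5.
The points at distance exactly r from the centre are A_1, A_3, A_4 — 3 points.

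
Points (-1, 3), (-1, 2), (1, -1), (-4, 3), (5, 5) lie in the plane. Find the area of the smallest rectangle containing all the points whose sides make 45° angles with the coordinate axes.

In coordinates u = x + y, v = x − y the rectangle is axis-aligned; the map (x,y)→(u,v) scales areas by 2.
u-values: 2, 1, 0, -1, 10; range = 10 − (-1) = 11.
v-values: -4, -3, 2, -7, 0; range = 2 − (-7) = 9.
Area = (11 × 9) / 2 = 49.5.

49.5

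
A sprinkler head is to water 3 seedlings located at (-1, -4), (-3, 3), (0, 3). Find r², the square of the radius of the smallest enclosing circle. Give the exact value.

Call the three points A, B, C in the order given.
Side lengths²: AB² = 53, AC² = 50, BC² = 9.
Since AB² = 53 < 50 + 9 = 59, the triangle is acute, so the smallest enclosing circle is the circumcircle.
Circumcentre = (-1.5, -5/14), r² = 1325/98.

1325/98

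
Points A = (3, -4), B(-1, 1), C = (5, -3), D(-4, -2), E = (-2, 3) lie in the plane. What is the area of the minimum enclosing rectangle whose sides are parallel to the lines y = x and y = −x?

52

In coordinates u = x + y, v = x − y the rectangle is axis-aligned; the map (x,y)→(u,v) scales areas by 2.
u-values: -1, 0, 2, -6, 1; range = 2 − (-6) = 8.
v-values: 7, -2, 8, -2, -5; range = 8 − (-5) = 13.
Area = (8 × 13) / 2 = 52.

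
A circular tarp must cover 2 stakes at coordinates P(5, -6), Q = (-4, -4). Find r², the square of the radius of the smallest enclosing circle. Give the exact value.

The smallest circle enclosing two points has them as diameter endpoints.
Centre = midpoint = (0.5, -5); r² = |PQ|²/4 = 85/4 = 21.25.

21.25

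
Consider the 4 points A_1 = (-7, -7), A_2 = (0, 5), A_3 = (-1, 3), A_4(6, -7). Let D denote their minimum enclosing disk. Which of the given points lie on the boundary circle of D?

A smallest enclosing disk is always determined by at most three of the input points on its boundary.
The minimum enclosing circle is determined by three boundary points: A_1, A_2, A_4.
Their circumcentre is (-0.5, -2.75) with r² = 60.3125.
The farthest remaining point A_3 is at distance² 33.3125 ≤ 60.3125.
The points at distance exactly r from the centre are A_1, A_2, A_4 — 3 points.

A_1, A_2, A_4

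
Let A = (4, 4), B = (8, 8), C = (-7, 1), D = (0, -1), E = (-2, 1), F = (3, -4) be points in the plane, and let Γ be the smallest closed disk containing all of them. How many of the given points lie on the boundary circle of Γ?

3

The minimum enclosing circle of a finite set is fixed by two of the points (as a diameter) or three (as a circumcircle).
The minimum enclosing circle is determined by three boundary points: B, C, F.
Their circumcentre is (43/58, 231/58) with r² = 115765/1682.
The farthest remaining point D is at distance² 42685/1682 ≤ 115765/1682.
The points at distance exactly r from the centre are B, C, F — 3 points.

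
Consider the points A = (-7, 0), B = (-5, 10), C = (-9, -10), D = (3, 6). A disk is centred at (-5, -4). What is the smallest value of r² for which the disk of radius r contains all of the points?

The required radius is the distance from (-5, -4) to the farthest point.
Squared distances: 20, 196, 52, 164.
Maximum is 196, attained at B.

196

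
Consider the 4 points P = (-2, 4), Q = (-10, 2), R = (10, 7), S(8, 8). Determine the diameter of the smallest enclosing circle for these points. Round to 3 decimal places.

20.616

The farthest pair is Q–R with squared distance 425. The circle on this segment as diameter has centre (0, 4.5) and r² = 425/4 = 106.25.
Check P: distance² to centre = 4.25 ≤ 106.25, so it lies inside.
All remaining points lie in this disk, and no smaller disk contains both endpoints, so this is the minimum enclosing circle.
Diameter = 2r = 2√(106.25) ≈ 20.616.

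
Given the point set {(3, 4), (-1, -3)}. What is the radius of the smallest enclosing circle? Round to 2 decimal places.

4.03

The smallest circle enclosing two points has them as diameter endpoints.
Centre = midpoint = (1, 0.5); r² = |(3, 4)−(-1, -3)|²/4 = 65/4 = 16.25.
r = √(16.25) ≈ 4.03.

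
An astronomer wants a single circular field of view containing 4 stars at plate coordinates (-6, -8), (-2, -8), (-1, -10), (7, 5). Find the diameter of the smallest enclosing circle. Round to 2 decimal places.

18.38

A smallest enclosing disk is always determined by at most three of the input points on its boundary.
The farthest pair is (-6, -8)–(7, 5) with squared distance 338. The circle on this segment as diameter has centre (0.5, -1.5) and r² = 338/4 = 84.5.
Check (-2, -8): distance² to centre = 48.5 ≤ 84.5, so it lies inside.
All remaining points lie in this disk, and no smaller disk contains both endpoints, so this is the minimum enclosing circle.
Diameter = 2r = 2√(84.5) ≈ 18.38.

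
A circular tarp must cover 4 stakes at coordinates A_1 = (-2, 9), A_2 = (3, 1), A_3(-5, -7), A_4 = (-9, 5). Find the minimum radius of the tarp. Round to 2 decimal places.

8.14

By Welzl's lemma the MEC is supported by two points (diametrically opposite) or three points (on a circumcircle).
The farthest pair is A_1–A_3 with squared distance 265. The circle on this segment as diameter has centre (-3.5, 1) and r² = 265/4 = 66.25.
Check A_2: distance² to centre = 42.25 ≤ 66.25, so it lies inside.
All remaining points lie in this disk, and no smaller disk contains both endpoints, so this is the minimum enclosing circle.
r = √(66.25) ≈ 8.14.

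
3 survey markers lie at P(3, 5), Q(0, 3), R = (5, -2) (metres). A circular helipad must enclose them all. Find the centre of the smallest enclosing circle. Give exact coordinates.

Side lengths²: PQ² = 13, PR² = 53, QR² = 50.
Since PR² = 53 < 50 + 13 = 63, the triangle is acute, so the smallest enclosing circle is the circumcircle.
Circumcentre = (3.3, 1.3), r² = 13.78.
Centre = (3.3, 1.3).

(3.3, 1.3)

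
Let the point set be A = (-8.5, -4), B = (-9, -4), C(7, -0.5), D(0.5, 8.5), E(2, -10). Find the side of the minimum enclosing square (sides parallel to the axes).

The bounding box has width 16 and height 18.5.
An axis-aligned square enclosing the set must have side ≥ max(width, height).
So the minimum side is max(16, 18.5) = 18.5.

18.5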